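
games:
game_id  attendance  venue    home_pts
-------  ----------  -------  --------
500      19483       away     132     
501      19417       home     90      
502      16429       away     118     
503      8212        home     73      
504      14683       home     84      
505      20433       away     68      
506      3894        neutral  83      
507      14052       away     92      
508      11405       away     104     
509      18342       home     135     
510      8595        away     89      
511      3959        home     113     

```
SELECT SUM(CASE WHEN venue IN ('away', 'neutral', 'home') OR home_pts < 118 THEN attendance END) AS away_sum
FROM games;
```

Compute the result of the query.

game_id=500: ✓ → 19483
game_id=501: ✓ → 19417
game_id=502: ✓ → 16429
game_id=503: ✓ → 8212
game_id=504: ✓ → 14683
game_id=505: ✓ → 20433
game_id=506: ✓ → 3894
game_id=507: ✓ → 14052
game_id=508: ✓ → 11405
game_id=509: ✓ → 18342
game_id=510: ✓ → 8595
game_id=511: ✓ → 3959
away_sum = 19483 + 19417 + 16429 + 8212 + 14683 + 20433 + 3894 + 14052 + 11405 + 18342 + 8595 + 3959 = 158904

158904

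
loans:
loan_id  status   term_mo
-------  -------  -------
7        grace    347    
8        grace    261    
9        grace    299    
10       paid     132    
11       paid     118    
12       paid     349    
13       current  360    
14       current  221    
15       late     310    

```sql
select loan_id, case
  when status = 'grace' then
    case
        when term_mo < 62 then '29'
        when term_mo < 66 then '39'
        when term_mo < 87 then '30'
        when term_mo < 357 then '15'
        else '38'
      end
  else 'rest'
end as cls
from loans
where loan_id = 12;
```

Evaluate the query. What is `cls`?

rest

loan_id = 12: status=paid, term_mo=349.
status='paid' → outer ELSE → rest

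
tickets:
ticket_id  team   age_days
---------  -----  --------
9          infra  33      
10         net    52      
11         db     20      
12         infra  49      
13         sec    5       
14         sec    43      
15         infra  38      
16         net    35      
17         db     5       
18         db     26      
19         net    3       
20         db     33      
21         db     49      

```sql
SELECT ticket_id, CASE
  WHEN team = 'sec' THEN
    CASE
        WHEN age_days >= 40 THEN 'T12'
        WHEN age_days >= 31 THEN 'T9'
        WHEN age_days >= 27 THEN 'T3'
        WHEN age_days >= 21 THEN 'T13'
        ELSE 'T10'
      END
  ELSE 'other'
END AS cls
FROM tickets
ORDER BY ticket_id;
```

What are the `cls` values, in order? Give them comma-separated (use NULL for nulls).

other, other, other, other, T10, T12, other, other, other, other, other, other, other

ticket_id=9: team='infra' → outer ELSE → other
ticket_id=10: team='net' → outer ELSE → other
ticket_id=11: team='db' → outer ELSE → other
ticket_id=12: team='infra' → outer ELSE → other
ticket_id=13: team='sec' → inner[ELSE] → T10
ticket_id=14: team='sec' → inner[age_days >= 40] → T12
ticket_id=15: team='infra' → outer ELSE → other
ticket_id=16: team='net' → outer ELSE → other
ticket_id=17: team='db' → outer ELSE → other
ticket_id=18: team='db' → outer ELSE → other
ticket_id=19: team='net' → outer ELSE → other
ticket_id=20: team='db' → outer ELSE → other
ticket_id=21: team='db' → outer ELSE → other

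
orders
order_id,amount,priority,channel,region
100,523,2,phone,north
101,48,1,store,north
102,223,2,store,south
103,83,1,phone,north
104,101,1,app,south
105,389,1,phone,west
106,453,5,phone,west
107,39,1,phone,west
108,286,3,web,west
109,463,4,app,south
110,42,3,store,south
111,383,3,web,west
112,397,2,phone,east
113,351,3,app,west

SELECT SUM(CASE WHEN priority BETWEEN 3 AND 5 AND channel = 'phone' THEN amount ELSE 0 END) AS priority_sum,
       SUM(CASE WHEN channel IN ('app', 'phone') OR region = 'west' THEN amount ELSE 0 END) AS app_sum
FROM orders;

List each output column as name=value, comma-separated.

[priority_sum: priority BETWEEN 3 AND 5 AND channel = 'phone']
order_id=100: ✗
order_id=101: ✗
order_id=102: ✗
order_id=103: ✗
order_id=104: ✗
order_id=105: ✗
order_id=106: ✓ → 453
order_id=107: ✗
order_id=108: ✗
order_id=109: ✗
order_id=110: ✗
order_id=111: ✗
order_id=112: ✗
order_id=113: ✗
priority_sum = 453
—
[app_sum: channel IN ('app', 'phone') OR region = 'west']
order_id=100: ✓ → 523
order_id=101: ✗
order_id=102: ✗
order_id=103: ✓ → 83
order_id=104: ✓ → 101
order_id=105: ✓ → 389
order_id=106: ✓ → 453
order_id=107: ✓ → 39
order_id=108: ✓ → 286
order_id=109: ✓ → 463
order_id=110: ✗
order_id=111: ✓ → 383
order_id=112: ✓ → 397
order_id=113: ✓ → 351
app_sum = 523 + 83 + 101 + 389 + 453 + 39 + 286 + 463 + 383 + 397 + 351 = 3468

priority_sum=453, app_sum=3468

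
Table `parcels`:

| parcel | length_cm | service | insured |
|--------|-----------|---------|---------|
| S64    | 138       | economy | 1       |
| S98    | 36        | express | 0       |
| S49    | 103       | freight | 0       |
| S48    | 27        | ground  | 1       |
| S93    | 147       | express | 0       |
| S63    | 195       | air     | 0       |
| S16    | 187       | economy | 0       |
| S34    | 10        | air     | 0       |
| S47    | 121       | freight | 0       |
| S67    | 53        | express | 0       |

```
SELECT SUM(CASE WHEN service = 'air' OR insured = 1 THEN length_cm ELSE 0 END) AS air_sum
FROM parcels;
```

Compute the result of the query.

parcel=S64: ✓ → 138
parcel=S98: ✗
parcel=S49: ✗
parcel=S48: ✓ → 27
parcel=S93: ✗
parcel=S63: ✓ → 195
parcel=S16: ✗
parcel=S34: ✓ → 10
parcel=S47: ✗
parcel=S67: ✗
air_sum = 138 + 27 + 195 + 10 = 370

370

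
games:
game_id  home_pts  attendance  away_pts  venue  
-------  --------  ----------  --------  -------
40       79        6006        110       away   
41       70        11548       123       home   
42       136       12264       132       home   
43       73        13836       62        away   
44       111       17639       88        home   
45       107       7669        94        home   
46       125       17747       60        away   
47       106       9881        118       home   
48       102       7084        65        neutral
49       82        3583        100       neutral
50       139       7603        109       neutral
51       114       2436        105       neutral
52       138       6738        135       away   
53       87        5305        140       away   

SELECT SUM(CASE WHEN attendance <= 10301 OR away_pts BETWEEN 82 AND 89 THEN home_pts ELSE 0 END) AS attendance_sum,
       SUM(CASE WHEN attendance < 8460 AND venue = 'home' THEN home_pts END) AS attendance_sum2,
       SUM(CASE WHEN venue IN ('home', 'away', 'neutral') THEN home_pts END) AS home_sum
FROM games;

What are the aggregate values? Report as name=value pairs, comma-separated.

attendance_sum=1065, attendance_sum2=107, home_sum=1469

[attendance_sum: attendance <= 10301 OR away_pts BETWEEN 82 AND 89]
game_id=40: ✓ → 79
game_id=41: ✗
game_id=42: ✗
game_id=43: ✗
game_id=44: ✓ → 111
game_id=45: ✓ → 107
game_id=46: ✗
game_id=47: ✓ → 106
game_id=48: ✓ → 102
game_id=49: ✓ → 82
game_id=50: ✓ → 139
game_id=51: ✓ → 114
game_id=52: ✓ → 138
game_id=53: ✓ → 87
attendance_sum = 79 + 111 + 107 + 106 + 102 + 82 + 139 + 114 + 138 + 87 = 1065
—
[attendance_sum2: attendance < 8460 AND venue = 'home']
game_id=40: ✗
game_id=41: ✗
game_id=42: ✗
game_id=43: ✗
game_id=44: ✗
game_id=45: ✓ → 107
game_id=46: ✗
game_id=47: ✗
game_id=48: ✗
game_id=49: ✗
game_id=50: ✗
game_id=51: ✗
game_id=52: ✗
game_id=53: ✗
attendance_sum2 = 107
—
[home_sum: venue IN ('home', 'away', 'neutral')]
game_id=40: ✓ → 79
game_id=41: ✓ → 70
game_id=42: ✓ → 136
game_id=43: ✓ → 73
game_id=44: ✓ → 111
game_id=45: ✓ → 107
game_id=46: ✓ → 125
game_id=47: ✓ → 106
game_id=48: ✓ → 102
game_id=49: ✓ → 82
game_id=50: ✓ → 139
game_id=51: ✓ → 114
game_id=52: ✓ → 138
game_id=53: ✓ → 87
home_sum = 79 + 70 + 136 + 73 + 111 + 107 + 125 + 106 + 102 + 82 + 139 + 114 + 138 + 87 = 1469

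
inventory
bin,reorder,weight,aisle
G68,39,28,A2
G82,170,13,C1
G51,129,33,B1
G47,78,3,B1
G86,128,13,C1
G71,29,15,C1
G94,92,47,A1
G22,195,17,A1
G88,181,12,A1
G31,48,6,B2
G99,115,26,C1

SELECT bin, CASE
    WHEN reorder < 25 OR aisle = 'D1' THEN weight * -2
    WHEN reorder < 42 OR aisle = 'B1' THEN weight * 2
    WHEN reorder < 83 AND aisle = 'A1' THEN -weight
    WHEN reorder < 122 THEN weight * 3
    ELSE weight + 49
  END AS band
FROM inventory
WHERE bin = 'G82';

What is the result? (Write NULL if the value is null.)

bin = G82: reorder=170, weight=13, aisle=C1.
reorder < 25 OR aisle = 'D1' → false
reorder < 42 OR aisle = 'B1' → false
reorder < 83 AND aisle = 'A1' → false
reorder < 122 → false
No prior WHEN matched → ELSE → 62

62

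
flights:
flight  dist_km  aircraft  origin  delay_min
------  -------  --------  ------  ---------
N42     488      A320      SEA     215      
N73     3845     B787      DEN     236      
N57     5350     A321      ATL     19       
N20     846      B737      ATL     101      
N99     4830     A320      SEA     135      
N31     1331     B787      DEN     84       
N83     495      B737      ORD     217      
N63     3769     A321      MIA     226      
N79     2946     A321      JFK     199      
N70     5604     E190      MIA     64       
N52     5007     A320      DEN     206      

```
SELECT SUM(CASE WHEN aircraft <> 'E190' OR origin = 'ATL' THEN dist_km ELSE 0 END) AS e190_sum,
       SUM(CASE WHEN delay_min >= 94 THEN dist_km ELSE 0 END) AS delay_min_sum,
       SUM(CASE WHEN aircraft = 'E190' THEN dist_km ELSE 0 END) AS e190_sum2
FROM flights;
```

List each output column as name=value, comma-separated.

e190_sum=28907, delay_min_sum=22226, e190_sum2=5604

[e190_sum: aircraft <> 'E190' OR origin = 'ATL']
flight=N42: ✓ → 488
flight=N73: ✓ → 3845
flight=N57: ✓ → 5350
flight=N20: ✓ → 846
flight=N99: ✓ → 4830
flight=N31: ✓ → 1331
flight=N83: ✓ → 495
flight=N63: ✓ → 3769
flight=N79: ✓ → 2946
flight=N70: ✗
flight=N52: ✓ → 5007
e190_sum = 488 + 3845 + 5350 + 846 + 4830 + 1331 + 495 + 3769 + 2946 + 5007 = 28907
—
[delay_min_sum: delay_min >= 94]
flight=N42: ✓ → 488
flight=N73: ✓ → 3845
flight=N57: ✗
flight=N20: ✓ → 846
flight=N99: ✓ → 4830
flight=N31: ✗
flight=N83: ✓ → 495
flight=N63: ✓ → 3769
flight=N79: ✓ → 2946
flight=N70: ✗
flight=N52: ✓ → 5007
delay_min_sum = 488 + 3845 + 846 + 4830 + 495 + 3769 + 2946 + 5007 = 22226
—
[e190_sum2: aircraft = 'E190']
flight=N42: ✗
flight=N73: ✗
flight=N57: ✗
flight=N20: ✗
flight=N99: ✗
flight=N31: ✗
flight=N83: ✗
flight=N63: ✗
flight=N79: ✗
flight=N70: ✓ → 5604
flight=N52: ✗
e190_sum2 = 5604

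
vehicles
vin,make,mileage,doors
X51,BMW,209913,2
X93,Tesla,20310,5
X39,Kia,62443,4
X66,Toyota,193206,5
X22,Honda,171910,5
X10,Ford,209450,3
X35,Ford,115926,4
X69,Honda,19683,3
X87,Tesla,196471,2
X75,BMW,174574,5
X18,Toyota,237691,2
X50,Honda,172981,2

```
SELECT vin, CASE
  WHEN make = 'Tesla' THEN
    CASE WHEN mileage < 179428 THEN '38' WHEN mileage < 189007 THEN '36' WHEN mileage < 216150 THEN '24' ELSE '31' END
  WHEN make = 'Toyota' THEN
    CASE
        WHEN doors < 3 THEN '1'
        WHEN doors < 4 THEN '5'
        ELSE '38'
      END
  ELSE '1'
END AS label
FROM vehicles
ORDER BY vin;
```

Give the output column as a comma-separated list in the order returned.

vin=X10: make='Ford' → outer ELSE → 1
vin=X18: make='Toyota' → inner[doors < 3] → 1
vin=X22: make='Honda' → outer ELSE → 1
vin=X35: make='Ford' → outer ELSE → 1
vin=X39: make='Kia' → outer ELSE → 1
vin=X50: make='Honda' → outer ELSE → 1
vin=X51: make='BMW' → outer ELSE → 1
vin=X66: make='Toyota' → inner[ELSE] → 38
vin=X69: make='Honda' → outer ELSE → 1
vin=X75: make='BMW' → outer ELSE → 1
vin=X87: make='Tesla' → inner[mileage < 216150] → 24
vin=X93: make='Tesla' → inner[mileage < 179428] → 38

1, 1, 1, 1, 1, 1, 1, 38, 1, 1, 24, 38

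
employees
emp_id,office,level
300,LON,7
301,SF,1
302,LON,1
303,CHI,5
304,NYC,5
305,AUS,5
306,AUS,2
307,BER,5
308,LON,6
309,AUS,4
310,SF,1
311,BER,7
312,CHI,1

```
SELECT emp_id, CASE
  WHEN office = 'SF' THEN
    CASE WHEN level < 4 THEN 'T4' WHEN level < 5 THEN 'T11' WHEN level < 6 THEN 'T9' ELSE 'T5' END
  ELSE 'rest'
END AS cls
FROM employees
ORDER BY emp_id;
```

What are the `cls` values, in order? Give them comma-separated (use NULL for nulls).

emp_id=300: office='LON' → outer ELSE → rest
emp_id=301: office='SF' → inner[level < 4] → T4
emp_id=302: office='LON' → outer ELSE → rest
emp_id=303: office='CHI' → outer ELSE → rest
emp_id=304: office='NYC' → outer ELSE → rest
emp_id=305: office='AUS' → outer ELSE → rest
emp_id=306: office='AUS' → outer ELSE → rest
emp_id=307: office='BER' → outer ELSE → rest
emp_id=308: office='LON' → outer ELSE → rest
emp_id=309: office='AUS' → outer ELSE → rest
emp_id=310: office='SF' → inner[level < 4] → T4
emp_id=311: office='BER' → outer ELSE → rest
emp_id=312: office='CHI' → outer ELSE → rest

rest, T4, rest, rest, rest, rest, rest, rest, rest, rest, T4, rest, rest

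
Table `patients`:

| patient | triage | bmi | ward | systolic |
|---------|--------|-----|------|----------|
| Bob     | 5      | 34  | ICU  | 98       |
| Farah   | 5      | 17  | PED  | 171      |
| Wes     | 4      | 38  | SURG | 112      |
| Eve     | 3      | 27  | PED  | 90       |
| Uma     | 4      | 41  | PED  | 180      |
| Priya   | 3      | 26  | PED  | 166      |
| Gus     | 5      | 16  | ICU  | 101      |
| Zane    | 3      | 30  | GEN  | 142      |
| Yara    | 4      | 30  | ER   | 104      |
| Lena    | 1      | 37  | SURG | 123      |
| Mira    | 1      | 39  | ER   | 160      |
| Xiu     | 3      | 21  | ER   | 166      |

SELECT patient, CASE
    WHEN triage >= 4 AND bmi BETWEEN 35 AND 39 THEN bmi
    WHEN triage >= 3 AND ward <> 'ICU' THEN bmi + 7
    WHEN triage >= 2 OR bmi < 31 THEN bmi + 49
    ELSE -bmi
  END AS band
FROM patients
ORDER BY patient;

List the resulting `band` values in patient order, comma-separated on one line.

patient=Bob: triage >= 2 OR bmi < 31 → 83
patient=Eve: triage >= 3 AND ward <> 'ICU' → 34
patient=Farah: triage >= 3 AND ward <> 'ICU' → 24
patient=Gus: triage >= 2 OR bmi < 31 → 65
patient=Lena: ELSE → -37
patient=Mira: ELSE → -39
patient=Priya: triage >= 3 AND ward <> 'ICU' → 33
patient=Uma: triage >= 3 AND ward <> 'ICU' → 48
patient=Wes: triage >= 4 AND bmi BETWEEN 35 AND 39 → 38
patient=Xiu: triage >= 3 AND ward <> 'ICU' → 28
patient=Yara: triage >= 3 AND ward <> 'ICU' → 37
patient=Zane: triage >= 3 AND ward <> 'ICU' → 37

83, 34, 24, 65, -37, -39, 33, 48, 38, 28, 37, 37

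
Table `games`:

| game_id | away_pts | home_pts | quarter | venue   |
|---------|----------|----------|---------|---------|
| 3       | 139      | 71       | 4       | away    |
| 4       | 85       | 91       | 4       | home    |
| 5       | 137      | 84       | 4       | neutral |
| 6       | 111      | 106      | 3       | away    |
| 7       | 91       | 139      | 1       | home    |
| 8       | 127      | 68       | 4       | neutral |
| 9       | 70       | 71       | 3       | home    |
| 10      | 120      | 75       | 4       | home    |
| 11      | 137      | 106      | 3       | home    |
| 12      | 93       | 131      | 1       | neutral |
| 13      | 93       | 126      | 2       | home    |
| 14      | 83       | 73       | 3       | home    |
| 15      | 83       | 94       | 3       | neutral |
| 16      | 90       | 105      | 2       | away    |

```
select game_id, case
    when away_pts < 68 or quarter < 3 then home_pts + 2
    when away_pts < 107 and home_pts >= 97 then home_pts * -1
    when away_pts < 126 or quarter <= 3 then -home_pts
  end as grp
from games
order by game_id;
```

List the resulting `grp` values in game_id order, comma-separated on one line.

game_id=3: (no match → NULL) → NULL
game_id=4: away_pts < 126 or quarter <= 3 → -91
game_id=5: (no match → NULL) → NULL
game_id=6: away_pts < 126 or quarter <= 3 → -106
game_id=7: away_pts < 68 or quarter < 3 → 141
game_id=8: (no match → NULL) → NULL
game_id=9: away_pts < 126 or quarter <= 3 → -71
game_id=10: away_pts < 126 or quarter <= 3 → -75
game_id=11: away_pts < 126 or quarter <= 3 → -106
game_id=12: away_pts < 68 or quarter < 3 → 133
game_id=13: away_pts < 68 or quarter < 3 → 128
game_id=14: away_pts < 126 or quarter <= 3 → -73
game_id=15: away_pts < 126 or quarter <= 3 → -94
game_id=16: away_pts < 68 or quarter < 3 → 107

NULL, -91, NULL, -106, 141, NULL, -71, -75, -106, 133, 128, -73, -94, 107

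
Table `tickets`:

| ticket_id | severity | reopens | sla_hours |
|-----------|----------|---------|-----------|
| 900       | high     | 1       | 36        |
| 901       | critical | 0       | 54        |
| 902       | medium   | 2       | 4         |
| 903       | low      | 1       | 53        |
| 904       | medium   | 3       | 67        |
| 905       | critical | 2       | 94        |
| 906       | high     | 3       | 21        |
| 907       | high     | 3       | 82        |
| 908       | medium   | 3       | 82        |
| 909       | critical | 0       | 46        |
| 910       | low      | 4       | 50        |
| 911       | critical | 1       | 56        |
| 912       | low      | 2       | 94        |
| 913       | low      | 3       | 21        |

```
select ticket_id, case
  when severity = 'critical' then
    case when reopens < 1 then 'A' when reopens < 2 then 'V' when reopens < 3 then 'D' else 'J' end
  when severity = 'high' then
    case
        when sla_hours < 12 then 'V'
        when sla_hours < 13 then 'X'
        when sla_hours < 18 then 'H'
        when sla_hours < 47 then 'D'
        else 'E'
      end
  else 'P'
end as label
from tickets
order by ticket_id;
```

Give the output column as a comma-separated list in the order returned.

D, A, P, P, P, D, D, E, P, A, P, V, P, P

ticket_id=900: severity='high' → inner[sla_hours < 47] → D
ticket_id=901: severity='critical' → inner[reopens < 1] → A
ticket_id=902: severity='medium' → outer ELSE → P
ticket_id=903: severity='low' → outer ELSE → P
ticket_id=904: severity='medium' → outer ELSE → P
ticket_id=905: severity='critical' → inner[reopens < 3] → D
ticket_id=906: severity='high' → inner[sla_hours < 47] → D
ticket_id=907: severity='high' → inner[ELSE] → E
ticket_id=908: severity='medium' → outer ELSE → P
ticket_id=909: severity='critical' → inner[reopens < 1] → A
ticket_id=910: severity='low' → outer ELSE → P
ticket_id=911: severity='critical' → inner[reopens < 2] → V
ticket_id=912: severity='low' → outer ELSE → P
ticket_id=913: severity='low' → outer ELSE → P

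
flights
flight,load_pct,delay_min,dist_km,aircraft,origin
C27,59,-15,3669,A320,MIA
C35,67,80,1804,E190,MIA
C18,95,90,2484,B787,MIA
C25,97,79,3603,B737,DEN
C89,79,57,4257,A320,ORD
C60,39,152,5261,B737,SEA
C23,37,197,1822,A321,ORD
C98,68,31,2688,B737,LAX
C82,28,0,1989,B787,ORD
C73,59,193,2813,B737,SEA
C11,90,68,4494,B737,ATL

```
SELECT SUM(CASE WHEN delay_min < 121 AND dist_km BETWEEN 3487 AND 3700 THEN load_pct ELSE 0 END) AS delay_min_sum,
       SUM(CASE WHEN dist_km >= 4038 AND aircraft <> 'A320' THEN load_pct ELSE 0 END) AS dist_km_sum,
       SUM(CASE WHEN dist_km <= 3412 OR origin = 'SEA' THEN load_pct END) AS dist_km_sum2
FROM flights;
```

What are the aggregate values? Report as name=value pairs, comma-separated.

delay_min_sum=156, dist_km_sum=129, dist_km_sum2=393

[delay_min_sum: delay_min < 121 AND dist_km BETWEEN 3487 AND 3700]
flight=C27: ✓ → 59
flight=C35: ✗
flight=C18: ✗
flight=C25: ✓ → 97
flight=C89: ✗
flight=C60: ✗
flight=C23: ✗
flight=C98: ✗
flight=C82: ✗
flight=C73: ✗
flight=C11: ✗
delay_min_sum = 59 + 97 = 156
—
[dist_km_sum: dist_km >= 4038 AND aircraft <> 'A320']
flight=C27: ✗
flight=C35: ✗
flight=C18: ✗
flight=C25: ✗
flight=C89: ✗
flight=C60: ✓ → 39
flight=C23: ✗
flight=C98: ✗
flight=C82: ✗
flight=C73: ✗
flight=C11: ✓ → 90
dist_km_sum = 39 + 90 = 129
—
[dist_km_sum2: dist_km <= 3412 OR origin = 'SEA']
flight=C27: ✗
flight=C35: ✓ → 67
flight=C18: ✓ → 95
flight=C25: ✗
flight=C89: ✗
flight=C60: ✓ → 39
flight=C23: ✓ → 37
flight=C98: ✓ → 68
flight=C82: ✓ → 28
flight=C73: ✓ → 59
flight=C11: ✗
dist_km_sum2 = 67 + 95 + 39 + 37 + 68 + 28 + 59 = 393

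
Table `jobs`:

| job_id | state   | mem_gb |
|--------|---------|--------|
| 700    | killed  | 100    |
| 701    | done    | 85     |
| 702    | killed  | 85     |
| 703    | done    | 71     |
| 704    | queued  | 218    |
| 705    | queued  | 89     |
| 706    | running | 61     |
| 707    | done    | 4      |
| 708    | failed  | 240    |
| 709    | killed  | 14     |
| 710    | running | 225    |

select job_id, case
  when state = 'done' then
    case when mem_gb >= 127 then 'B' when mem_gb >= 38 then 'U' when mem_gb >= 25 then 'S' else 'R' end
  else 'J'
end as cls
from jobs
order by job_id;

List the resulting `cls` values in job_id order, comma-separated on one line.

J, U, J, U, J, J, J, R, J, J, J

job_id=700: state='killed' → outer ELSE → J
job_id=701: state='done' → inner[mem_gb >= 38] → U
job_id=702: state='killed' → outer ELSE → J
job_id=703: state='done' → inner[mem_gb >= 38] → U
job_id=704: state='queued' → outer ELSE → J
job_id=705: state='queued' → outer ELSE → J
job_id=706: state='running' → outer ELSE → J
job_id=707: state='done' → inner[ELSE] → R
job_id=708: state='failed' → outer ELSE → J
job_id=709: state='killed' → outer ELSE → J
job_id=710: state='running' → outer ELSE → J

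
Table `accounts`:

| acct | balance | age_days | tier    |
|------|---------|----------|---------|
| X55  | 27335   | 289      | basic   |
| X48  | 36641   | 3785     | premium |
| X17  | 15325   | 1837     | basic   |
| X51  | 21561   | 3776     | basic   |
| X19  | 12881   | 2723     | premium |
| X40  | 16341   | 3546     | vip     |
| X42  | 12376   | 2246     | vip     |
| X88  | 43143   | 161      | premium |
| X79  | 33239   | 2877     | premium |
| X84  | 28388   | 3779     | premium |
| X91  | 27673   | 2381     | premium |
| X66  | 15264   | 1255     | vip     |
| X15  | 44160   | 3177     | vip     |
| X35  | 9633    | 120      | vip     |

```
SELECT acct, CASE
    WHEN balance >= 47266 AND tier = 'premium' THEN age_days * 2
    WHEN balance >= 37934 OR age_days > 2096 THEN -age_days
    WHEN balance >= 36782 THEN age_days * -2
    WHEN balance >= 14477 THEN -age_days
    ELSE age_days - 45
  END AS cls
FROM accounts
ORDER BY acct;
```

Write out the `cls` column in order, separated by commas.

acct=X15: balance >= 37934 OR age_days > 2096 → -3177
acct=X17: balance >= 14477 → -1837
acct=X19: balance >= 37934 OR age_days > 2096 → -2723
acct=X35: ELSE → 75
acct=X40: balance >= 37934 OR age_days > 2096 → -3546
acct=X42: balance >= 37934 OR age_days > 2096 → -2246
acct=X48: balance >= 37934 OR age_days > 2096 → -3785
acct=X51: balance >= 37934 OR age_days > 2096 → -3776
acct=X55: balance >= 14477 → -289
acct=X66: balance >= 14477 → -1255
acct=X79: balance >= 37934 OR age_days > 2096 → -2877
acct=X84: balance >= 37934 OR age_days > 2096 → -3779
acct=X88: balance >= 37934 OR age_days > 2096 → -161
acct=X91: balance >= 37934 OR age_days > 2096 → -2381

-3177, -1837, -2723, 75, -3546, -2246, -3785, -3776, -289, -1255, -2877, -3779, -161, -2381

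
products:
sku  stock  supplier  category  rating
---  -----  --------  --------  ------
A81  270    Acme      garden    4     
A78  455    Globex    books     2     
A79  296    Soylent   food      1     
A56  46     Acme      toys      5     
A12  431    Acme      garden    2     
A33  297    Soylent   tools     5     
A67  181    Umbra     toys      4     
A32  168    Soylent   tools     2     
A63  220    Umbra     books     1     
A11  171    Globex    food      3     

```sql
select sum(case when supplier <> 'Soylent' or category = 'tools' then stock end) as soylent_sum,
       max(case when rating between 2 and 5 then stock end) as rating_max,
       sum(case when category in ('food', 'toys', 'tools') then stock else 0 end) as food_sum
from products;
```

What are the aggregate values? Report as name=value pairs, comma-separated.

[soylent_sum: supplier <> 'Soylent' or category = 'tools']
sku=A81: ✓ → 270
sku=A78: ✓ → 455
sku=A79: ✗
sku=A56: ✓ → 46
sku=A12: ✓ → 431
sku=A33: ✓ → 297
sku=A67: ✓ → 181
sku=A32: ✓ → 168
sku=A63: ✓ → 220
sku=A11: ✓ → 171
soylent_sum = 270 + 455 + 46 + 431 + 297 + 181 + 168 + 220 + 171 = 2239
—
[rating_max: rating between 2 and 5]
sku=A81: ✓ → 270
sku=A78: ✓ → 455
sku=A79: ✗
sku=A56: ✓ → 46
sku=A12: ✓ → 431
sku=A33: ✓ → 297
sku=A67: ✓ → 181
sku=A32: ✓ → 168
sku=A63: ✗
sku=A11: ✓ → 171
rating_max = MAX(270, 455, 46, 431, 297, 181, 168, 171) = 455
—
[food_sum: category in ('food', 'toys', 'tools')]
sku=A81: ✗
sku=A78: ✗
sku=A79: ✓ → 296
sku=A56: ✓ → 46
sku=A12: ✗
sku=A33: ✓ → 297
sku=A67: ✓ → 181
sku=A32: ✓ → 168
sku=A63: ✗
sku=A11: ✓ → 171
food_sum = 296 + 46 + 297 + 181 + 168 + 171 = 1159

soylent_sum=2239, rating_max=455, food_sum=1159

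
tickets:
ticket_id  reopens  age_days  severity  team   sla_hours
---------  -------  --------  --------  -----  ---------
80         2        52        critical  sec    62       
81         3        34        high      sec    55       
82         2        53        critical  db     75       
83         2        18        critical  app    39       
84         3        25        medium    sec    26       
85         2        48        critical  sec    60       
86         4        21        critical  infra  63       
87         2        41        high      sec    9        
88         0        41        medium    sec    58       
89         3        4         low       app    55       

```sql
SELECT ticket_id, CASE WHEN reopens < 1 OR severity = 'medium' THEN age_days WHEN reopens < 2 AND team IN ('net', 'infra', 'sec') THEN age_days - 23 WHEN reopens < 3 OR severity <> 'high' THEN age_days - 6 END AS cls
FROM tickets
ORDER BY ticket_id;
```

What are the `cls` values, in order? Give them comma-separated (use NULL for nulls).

ticket_id=80: reopens < 3 OR severity <> 'high' → 46
ticket_id=81: (no match → NULL) → NULL
ticket_id=82: reopens < 3 OR severity <> 'high' → 47
ticket_id=83: reopens < 3 OR severity <> 'high' → 12
ticket_id=84: reopens < 1 OR severity = 'medium' → 25
ticket_id=85: reopens < 3 OR severity <> 'high' → 42
ticket_id=86: reopens < 3 OR severity <> 'high' → 15
ticket_id=87: reopens < 3 OR severity <> 'high' → 35
ticket_id=88: reopens < 1 OR severity = 'medium' → 41
ticket_id=89: reopens < 3 OR severity <> 'high' → -2

46, NULL, 47, 12, 25, 42, 15, 35, 41, -2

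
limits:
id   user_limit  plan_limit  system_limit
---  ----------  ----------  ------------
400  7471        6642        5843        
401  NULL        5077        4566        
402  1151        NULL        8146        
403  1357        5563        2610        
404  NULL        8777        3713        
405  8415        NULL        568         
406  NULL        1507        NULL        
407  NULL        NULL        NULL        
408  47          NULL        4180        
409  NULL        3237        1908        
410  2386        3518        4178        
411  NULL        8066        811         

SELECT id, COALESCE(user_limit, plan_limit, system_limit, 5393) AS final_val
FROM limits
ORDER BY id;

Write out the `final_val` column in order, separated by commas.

7471, 5077, 1151, 1357, 8777, 8415, 1507, 5393, 47, 3237, 2386, 8066

id=400: user_limit=7471 → 7471
id=401: user_limit=NULL, plan_limit=5077 → 5077
id=402: user_limit=1151 → 1151
id=403: user_limit=1357 → 1357
id=404: user_limit=NULL, plan_limit=8777 → 8777
id=405: user_limit=8415 → 8415
id=406: user_limit=NULL, plan_limit=1507 → 1507
id=407: user_limit=NULL, plan_limit=NULL, system_limit=NULL, → literal 5393 → 5393
id=408: user_limit=47 → 47
id=409: user_limit=NULL, plan_limit=3237 → 3237
id=410: user_limit=2386 → 2386
id=411: user_limit=NULL, plan_limit=8066 → 8066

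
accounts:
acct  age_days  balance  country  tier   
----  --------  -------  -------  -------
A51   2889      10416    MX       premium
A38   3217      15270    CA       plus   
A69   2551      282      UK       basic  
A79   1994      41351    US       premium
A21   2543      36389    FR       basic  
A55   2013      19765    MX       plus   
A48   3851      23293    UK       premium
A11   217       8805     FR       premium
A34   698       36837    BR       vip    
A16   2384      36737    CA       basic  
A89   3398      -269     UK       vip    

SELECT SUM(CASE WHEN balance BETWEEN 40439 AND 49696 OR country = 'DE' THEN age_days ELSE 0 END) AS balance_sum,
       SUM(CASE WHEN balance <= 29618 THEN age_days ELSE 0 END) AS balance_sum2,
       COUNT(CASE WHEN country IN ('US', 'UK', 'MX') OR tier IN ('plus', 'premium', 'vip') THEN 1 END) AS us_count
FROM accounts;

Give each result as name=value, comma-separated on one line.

[balance_sum: balance BETWEEN 40439 AND 49696 OR country = 'DE']
acct=A51: ✗
acct=A38: ✗
acct=A69: ✗
acct=A79: ✓ → 1994
acct=A21: ✗
acct=A55: ✗
acct=A48: ✗
acct=A11: ✗
acct=A34: ✗
acct=A16: ✗
acct=A89: ✗
balance_sum = 1994
—
[balance_sum2: balance <= 29618]
acct=A51: ✓ → 2889
acct=A38: ✓ → 3217
acct=A69: ✓ → 2551
acct=A79: ✗
acct=A21: ✗
acct=A55: ✓ → 2013
acct=A48: ✓ → 3851
acct=A11: ✓ → 217
acct=A34: ✗
acct=A16: ✗
acct=A89: ✓ → 3398
balance_sum2 = 2889 + 3217 + 2551 + 2013 + 3851 + 217 + 3398 = 18136
—
[us_count: country IN ('US', 'UK', 'MX') OR tier IN ('plus', 'premium', 'vip')]
acct=A51: ✓ → 1
acct=A38: ✓ → 1
acct=A69: ✓ → 1
acct=A79: ✓ → 1
acct=A21: ✗
acct=A55: ✓ → 1
acct=A48: ✓ → 1
acct=A11: ✓ → 1
acct=A34: ✓ → 1
acct=A16: ✗
acct=A89: ✓ → 1
us_count = COUNT(1, 1, 1, 1, 1, 1, 1, 1, 1) = 9

balance_sum=1994, balance_sum2=18136, us_count=9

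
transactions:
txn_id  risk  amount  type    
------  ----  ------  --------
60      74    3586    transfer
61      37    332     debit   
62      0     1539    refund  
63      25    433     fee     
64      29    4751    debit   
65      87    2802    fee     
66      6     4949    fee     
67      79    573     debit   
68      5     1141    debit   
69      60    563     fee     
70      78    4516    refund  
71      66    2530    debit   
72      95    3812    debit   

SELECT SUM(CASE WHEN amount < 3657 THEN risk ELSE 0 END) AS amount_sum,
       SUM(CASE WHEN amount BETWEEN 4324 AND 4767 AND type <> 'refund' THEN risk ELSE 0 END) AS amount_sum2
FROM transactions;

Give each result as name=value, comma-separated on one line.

amount_sum=433, amount_sum2=29

[amount_sum: amount < 3657]
txn_id=60: ✓ → 74
txn_id=61: ✓ → 37
txn_id=62: ✓ → 0
txn_id=63: ✓ → 25
txn_id=64: ✗
txn_id=65: ✓ → 87
txn_id=66: ✗
txn_id=67: ✓ → 79
txn_id=68: ✓ → 5
txn_id=69: ✓ → 60
txn_id=70: ✗
txn_id=71: ✓ → 66
txn_id=72: ✗
amount_sum = 74 + 37 + 25 + 87 + 79 + 5 + 60 + 66 = 433
—
[amount_sum2: amount BETWEEN 4324 AND 4767 AND type <> 'refund']
txn_id=60: ✗
txn_id=61: ✗
txn_id=62: ✗
txn_id=63: ✗
txn_id=64: ✓ → 29
txn_id=65: ✗
txn_id=66: ✗
txn_id=67: ✗
txn_id=68: ✗
txn_id=69: ✗
txn_id=70: ✗
txn_id=71: ✗
txn_id=72: ✗
amount_sum2 = 29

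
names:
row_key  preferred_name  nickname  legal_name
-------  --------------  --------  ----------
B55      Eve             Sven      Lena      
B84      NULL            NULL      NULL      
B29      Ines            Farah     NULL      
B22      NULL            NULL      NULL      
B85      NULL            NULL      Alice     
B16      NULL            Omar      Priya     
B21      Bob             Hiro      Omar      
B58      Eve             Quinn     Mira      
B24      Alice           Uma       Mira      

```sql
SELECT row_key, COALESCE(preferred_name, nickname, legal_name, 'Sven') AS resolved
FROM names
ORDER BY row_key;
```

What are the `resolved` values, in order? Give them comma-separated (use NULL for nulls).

Omar, Bob, Sven, Alice, Ines, Eve, Eve, Sven, Alice

row_key=B16: preferred_name=NULL, nickname=Omar → Omar
row_key=B21: preferred_name=Bob → Bob
row_key=B22: preferred_name=NULL, nickname=NULL, legal_name=NULL, → literal Sven → Sven
row_key=B24: preferred_name=Alice → Alice
row_key=B29: preferred_name=Ines → Ines
row_key=B55: preferred_name=Eve → Eve
row_key=B58: preferred_name=Eve → Eve
row_key=B84: preferred_name=NULL, nickname=NULL, legal_name=NULL, → literal Sven → Sven
row_key=B85: preferred_name=NULL, nickname=NULL, legal_name=Alice → Alice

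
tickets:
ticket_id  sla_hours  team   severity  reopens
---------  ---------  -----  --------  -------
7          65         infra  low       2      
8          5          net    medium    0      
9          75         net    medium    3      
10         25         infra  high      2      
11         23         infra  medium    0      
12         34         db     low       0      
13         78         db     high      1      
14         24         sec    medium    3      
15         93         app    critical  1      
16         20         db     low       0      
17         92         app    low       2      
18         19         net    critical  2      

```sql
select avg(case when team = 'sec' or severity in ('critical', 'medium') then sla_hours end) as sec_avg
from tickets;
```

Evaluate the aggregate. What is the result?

ticket_id=7: ✗
ticket_id=8: ✓ → 5
ticket_id=9: ✓ → 75
ticket_id=10: ✗
ticket_id=11: ✓ → 23
ticket_id=12: ✗
ticket_id=13: ✗
ticket_id=14: ✓ → 24
ticket_id=15: ✓ → 93
ticket_id=16: ✗
ticket_id=17: ✗
ticket_id=18: ✓ → 19
sec_avg = (5 + 75 + 23 + 24 + 93 + 19) / 6 = 39.8333333333

39.8333333333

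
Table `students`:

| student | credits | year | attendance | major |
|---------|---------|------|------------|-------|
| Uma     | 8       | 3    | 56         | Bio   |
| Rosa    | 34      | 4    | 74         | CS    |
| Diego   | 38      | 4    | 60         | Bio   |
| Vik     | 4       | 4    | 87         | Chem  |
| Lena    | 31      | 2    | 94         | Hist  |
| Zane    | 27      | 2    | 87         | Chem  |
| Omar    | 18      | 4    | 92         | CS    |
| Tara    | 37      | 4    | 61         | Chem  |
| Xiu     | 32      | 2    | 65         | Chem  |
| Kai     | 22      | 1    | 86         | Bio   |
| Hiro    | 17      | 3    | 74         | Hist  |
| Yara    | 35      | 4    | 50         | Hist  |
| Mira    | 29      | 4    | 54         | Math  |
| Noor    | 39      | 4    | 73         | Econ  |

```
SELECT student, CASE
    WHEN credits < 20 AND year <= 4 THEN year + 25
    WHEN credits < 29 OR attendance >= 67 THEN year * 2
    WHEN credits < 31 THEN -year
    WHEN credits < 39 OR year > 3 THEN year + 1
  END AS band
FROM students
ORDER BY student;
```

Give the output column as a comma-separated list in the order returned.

5, 28, 2, 4, -4, 8, 29, 8, 5, 28, 29, 3, 5, 4

student=Diego: credits < 39 OR year > 3 → 5
student=Hiro: credits < 20 AND year <= 4 → 28
student=Kai: credits < 29 OR attendance >= 67 → 2
student=Lena: credits < 29 OR attendance >= 67 → 4
student=Mira: credits < 31 → -4
student=Noor: credits < 29 OR attendance >= 67 → 8
student=Omar: credits < 20 AND year <= 4 → 29
student=Rosa: credits < 29 OR attendance >= 67 → 8
student=Tara: credits < 39 OR year > 3 → 5
student=Uma: credits < 20 AND year <= 4 → 28
student=Vik: credits < 20 AND year <= 4 → 29
student=Xiu: credits < 39 OR year > 3 → 3
student=Yara: credits < 39 OR year > 3 → 5
student=Zane: credits < 29 OR attendance >= 67 → 4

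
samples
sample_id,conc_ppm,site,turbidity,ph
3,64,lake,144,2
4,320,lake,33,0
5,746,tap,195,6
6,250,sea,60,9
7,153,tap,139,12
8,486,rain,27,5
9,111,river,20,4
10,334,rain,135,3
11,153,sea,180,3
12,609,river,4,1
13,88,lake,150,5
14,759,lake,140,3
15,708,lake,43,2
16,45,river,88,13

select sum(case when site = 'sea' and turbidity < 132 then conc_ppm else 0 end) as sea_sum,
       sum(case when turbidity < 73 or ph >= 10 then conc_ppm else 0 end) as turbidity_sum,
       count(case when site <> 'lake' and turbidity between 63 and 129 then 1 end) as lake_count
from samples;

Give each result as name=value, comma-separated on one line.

sea_sum=250, turbidity_sum=2682, lake_count=1

[sea_sum: site = 'sea' and turbidity < 132]
sample_id=3: ✗
sample_id=4: ✗
sample_id=5: ✗
sample_id=6: ✓ → 250
sample_id=7: ✗
sample_id=8: ✗
sample_id=9: ✗
sample_id=10: ✗
sample_id=11: ✗
sample_id=12: ✗
sample_id=13: ✗
sample_id=14: ✗
sample_id=15: ✗
sample_id=16: ✗
sea_sum = 250
—
[turbidity_sum: turbidity < 73 or ph >= 10]
sample_id=3: ✗
sample_id=4: ✓ → 320
sample_id=5: ✗
sample_id=6: ✓ → 250
sample_id=7: ✓ → 153
sample_id=8: ✓ → 486
sample_id=9: ✓ → 111
sample_id=10: ✗
sample_id=11: ✗
sample_id=12: ✓ → 609
sample_id=13: ✗
sample_id=14: ✗
sample_id=15: ✓ → 708
sample_id=16: ✓ → 45
turbidity_sum = 320 + 250 + 153 + 486 + 111 + 609 + 708 + 45 = 2682
—
[lake_count: site <> 'lake' and turbidity between 63 and 129]
sample_id=3: ✗
sample_id=4: ✗
sample_id=5: ✗
sample_id=6: ✗
sample_id=7: ✗
sample_id=8: ✗
sample_id=9: ✗
sample_id=10: ✗
sample_id=11: ✗
sample_id=12: ✗
sample_id=13: ✗
sample_id=14: ✗
sample_id=15: ✗
sample_id=16: ✓ → 1
lake_count = COUNT(1) = 1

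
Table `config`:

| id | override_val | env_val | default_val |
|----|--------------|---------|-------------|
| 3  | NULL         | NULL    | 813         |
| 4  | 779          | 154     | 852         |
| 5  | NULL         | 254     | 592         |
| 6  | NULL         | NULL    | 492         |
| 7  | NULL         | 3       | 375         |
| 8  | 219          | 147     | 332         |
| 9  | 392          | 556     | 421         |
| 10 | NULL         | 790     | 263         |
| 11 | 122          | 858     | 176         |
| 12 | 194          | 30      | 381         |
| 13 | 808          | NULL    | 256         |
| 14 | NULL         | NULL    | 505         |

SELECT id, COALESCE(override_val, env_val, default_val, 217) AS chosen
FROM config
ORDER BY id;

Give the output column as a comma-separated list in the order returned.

id=3: override_val=NULL, env_val=NULL, default_val=813 → 813
id=4: override_val=779 → 779
id=5: override_val=NULL, env_val=254 → 254
id=6: override_val=NULL, env_val=NULL, default_val=492 → 492
id=7: override_val=NULL, env_val=3 → 3
id=8: override_val=219 → 219
id=9: override_val=392 → 392
id=10: override_val=NULL, env_val=790 → 790
id=11: override_val=122 → 122
id=12: override_val=194 → 194
id=13: override_val=808 → 808
id=14: override_val=NULL, env_val=NULL, default_val=505 → 505

813, 779, 254, 492, 3, 219, 392, 790, 122, 194, 808, 505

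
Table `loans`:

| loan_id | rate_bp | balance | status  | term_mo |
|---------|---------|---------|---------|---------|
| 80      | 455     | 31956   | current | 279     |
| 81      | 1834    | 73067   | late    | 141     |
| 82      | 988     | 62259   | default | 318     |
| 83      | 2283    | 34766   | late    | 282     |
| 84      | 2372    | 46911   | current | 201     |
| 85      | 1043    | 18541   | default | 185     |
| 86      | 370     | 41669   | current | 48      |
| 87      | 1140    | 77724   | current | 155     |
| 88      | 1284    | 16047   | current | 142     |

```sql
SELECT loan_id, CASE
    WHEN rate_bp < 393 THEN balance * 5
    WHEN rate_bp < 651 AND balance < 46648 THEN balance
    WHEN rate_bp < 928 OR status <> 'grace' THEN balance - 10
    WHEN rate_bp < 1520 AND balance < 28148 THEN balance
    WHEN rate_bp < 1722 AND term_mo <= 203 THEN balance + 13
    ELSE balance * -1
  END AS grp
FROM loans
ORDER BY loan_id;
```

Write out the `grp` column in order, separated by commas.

loan_id=80: rate_bp < 651 AND balance < 46648 → 31956
loan_id=81: rate_bp < 928 OR status <> 'grace' → 73057
loan_id=82: rate_bp < 928 OR status <> 'grace' → 62249
loan_id=83: rate_bp < 928 OR status <> 'grace' → 34756
loan_id=84: rate_bp < 928 OR status <> 'grace' → 46901
loan_id=85: rate_bp < 928 OR status <> 'grace' → 18531
loan_id=86: rate_bp < 393 → 208345
loan_id=87: rate_bp < 928 OR status <> 'grace' → 77714
loan_id=88: rate_bp < 928 OR status <> 'grace' → 16037

31956, 73057, 62249, 34756, 46901, 18531, 208345, 77714, 16037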